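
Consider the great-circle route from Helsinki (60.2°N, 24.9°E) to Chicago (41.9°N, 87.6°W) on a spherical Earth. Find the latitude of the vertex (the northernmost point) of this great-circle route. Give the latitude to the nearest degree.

The great circle lies in the plane with unit normal n̂ = (p₁ × p₂)/|p₁ × p₂|.
Here n̂_z ≈ -0.380; the vertex latitude is φ_max = arccos|n̂_z| ≈ 67.7°.
Check via Clairaut: cos φ_max = |cos φ₁| · sin C = cos(60.2°)·sin(49.9°) ≈ 0.380, again giving ≈ 67.7°.

≈ 68°N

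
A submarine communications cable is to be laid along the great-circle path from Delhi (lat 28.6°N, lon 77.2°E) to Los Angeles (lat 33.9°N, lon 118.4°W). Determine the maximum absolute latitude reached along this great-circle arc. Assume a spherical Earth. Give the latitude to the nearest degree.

The great circle lies in the plane with unit normal n̂ = (p₁ × p₂)/|p₁ × p₂|.
Here n̂_z ≈ +0.218; the vertex latitude is φ_max = arccos|n̂_z| ≈ 77.4°.
Check via Clairaut: cos φ_max = |cos φ₁| · sin C = cos(28.6°)·sin(14.4°) ≈ 0.218, again giving ≈ 77.4°.

≈ 77°N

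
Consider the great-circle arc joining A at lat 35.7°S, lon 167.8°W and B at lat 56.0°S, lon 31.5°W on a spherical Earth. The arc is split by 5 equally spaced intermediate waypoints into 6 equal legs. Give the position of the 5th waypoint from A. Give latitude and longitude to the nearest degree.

≈ lat 66°S, lon 51°W

Convert each endpoint to a unit vector on the sphere (x = cos φ cos λ, y = cos φ sin λ, z = sin φ).
The central angle between the endpoints is δ = arccos(p₁·p₂) ≈ 1.415 rad (81.1°).
Interpolate at f = 5/6 with slerp weights a = sin((1−f)δ)/sin δ ≈ 0.236, b = sin(fδ)/sin δ ≈ 0.936.
p = a·p₁ + b·p₂ ≈ (0.258, -0.314, -0.914); φ = arcsin(p_z) ≈ -66.01°, λ = atan2(p_y, p_x) ≈ -50.55°.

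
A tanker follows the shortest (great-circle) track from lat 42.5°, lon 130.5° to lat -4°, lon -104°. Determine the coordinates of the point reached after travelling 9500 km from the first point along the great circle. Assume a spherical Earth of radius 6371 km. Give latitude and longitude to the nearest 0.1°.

Convert each endpoint to a unit vector on the sphere (x = cos φ cos λ, y = cos φ sin λ, z = sin φ).
The central angle between the endpoints is δ = arccos(p₁·p₂) ≈ 2.065 rad (118.3°). The total great-circle distance is δ·R ≈ 2.065 × 6371 ≈ 13155 km, so the target fraction is f = 9500/13155 ≈ 0.722.
Interpolate at f ≈ 0.722 with slerp weights a = sin((1−f)δ)/sin δ ≈ 0.617, b = sin(fδ)/sin δ ≈ 1.132.
p = a·p₁ + b·p₂ ≈ (-0.568, -0.750, 0.338); φ = arcsin(p_z) ≈ 19.73°, λ = atan2(p_y, p_x) ≈ -127.15°.

≈ lat 19.7°, lon -127.1°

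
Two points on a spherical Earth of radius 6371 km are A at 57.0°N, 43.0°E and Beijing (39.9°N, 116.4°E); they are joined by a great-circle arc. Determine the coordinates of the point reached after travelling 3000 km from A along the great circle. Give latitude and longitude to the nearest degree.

From cos δ = sin φ₁ sin φ₂ + cos φ₁ cos φ₂ cos Δλ, the central angle is δ ≈ 0.854 rad (48.9°). The total great-circle distance is δ·R ≈ 0.854 × 6371 ≈ 5438 km, so the target fraction is f = 3000/5438 ≈ 0.552.
Interpolate at f ≈ 0.552 with slerp weights a = sin((1−f)δ)/sin δ ≈ 0.495, b = sin(fδ)/sin δ ≈ 0.602.
p = a·p₁ + b·p₂ ≈ (-0.008, 0.598, 0.802); φ = arcsin(p_z) ≈ 53.29°, λ = atan2(p_y, p_x) ≈ 90.77°.

≈ 53°N, 91°E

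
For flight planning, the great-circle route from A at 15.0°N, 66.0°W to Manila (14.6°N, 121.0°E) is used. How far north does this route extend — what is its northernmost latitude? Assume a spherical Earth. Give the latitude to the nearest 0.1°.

≈ 77.0°N

The great circle lies in the plane with unit normal n̂ = (p₁ × p₂)/|p₁ × p₂|.
Here n̂_z ≈ -0.225; the vertex latitude is φ_max = arccos|n̂_z| ≈ 77.0°.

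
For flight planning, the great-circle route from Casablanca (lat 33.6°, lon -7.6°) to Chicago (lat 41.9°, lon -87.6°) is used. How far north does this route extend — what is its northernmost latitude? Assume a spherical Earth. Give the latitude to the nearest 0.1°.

The great circle lies in the plane with unit normal n̂ = (p₁ × p₂)/|p₁ × p₂|.
Here n̂_z ≈ -0.695; the vertex latitude is φ_max = arccos|n̂_z| ≈ 46.0°.
Check via Clairaut: cos φ_max = |cos φ₁| · sin C = cos(33.6°)·sin(56.5°) ≈ 0.695, again giving ≈ 46.0°.

≈ 46.0°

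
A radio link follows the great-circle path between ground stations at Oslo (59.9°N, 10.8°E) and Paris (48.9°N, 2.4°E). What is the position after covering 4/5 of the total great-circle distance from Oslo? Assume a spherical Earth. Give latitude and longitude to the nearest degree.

The haversine formula gives a central angle δ ≈ 0.210 rad (12.0°) between the endpoints.
Interpolate at f = 4/5 with slerp weights a = sin((1−f)δ)/sin δ ≈ 0.201, b = sin(fδ)/sin δ ≈ 0.802.
p = a·p₁ + b·p₂ ≈ (0.626, 0.041, 0.779); φ = arcsin(p_z) ≈ 51.14°, λ = atan2(p_y, p_x) ≈ 3.75°.

≈ 51°N, 4°E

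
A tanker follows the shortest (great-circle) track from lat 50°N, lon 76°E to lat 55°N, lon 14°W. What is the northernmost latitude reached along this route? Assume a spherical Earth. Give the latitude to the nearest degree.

The great circle lies in the plane with unit normal n̂ = (p₁ × p₂)/|p₁ × p₂|.
Here n̂_z ≈ -0.474; the vertex latitude is φ_max = arccos|n̂_z| ≈ 61.7°.
Check via Clairaut: cos φ_max = |cos φ₁| · sin C = cos(50.0°)·sin(47.4°) ≈ 0.474, again giving ≈ 61.7°.

≈ 62°N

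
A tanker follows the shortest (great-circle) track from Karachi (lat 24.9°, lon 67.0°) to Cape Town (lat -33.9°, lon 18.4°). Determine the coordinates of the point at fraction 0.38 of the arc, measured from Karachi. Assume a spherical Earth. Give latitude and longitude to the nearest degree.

≈ lat 2°, lon 49°

Write both endpoints as unit vectors p₁, p₂ with components (cos φ cos λ, cos φ sin λ, sin φ).
The central angle between the endpoints is δ = arccos(p₁·p₂) ≈ 1.305 rad (74.7°).
Interpolate at f = 0.38 with slerp weights a = sin((1−f)δ)/sin δ ≈ 0.750, b = sin(fδ)/sin δ ≈ 0.493.
p = a·p₁ + b·p₂ ≈ (0.654, 0.755, 0.041); φ = arcsin(p_z) ≈ 2.33°, λ = atan2(p_y, p_x) ≈ 49.11°.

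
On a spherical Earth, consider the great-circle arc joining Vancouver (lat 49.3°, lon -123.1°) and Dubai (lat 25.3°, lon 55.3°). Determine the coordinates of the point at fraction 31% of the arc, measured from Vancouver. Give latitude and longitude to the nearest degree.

≈ lat 82°, lon -117°

The haversine formula gives a central angle δ ≈ 1.839 rad (105.4°) between the endpoints.
Interpolate at f = 0.31 with slerp weights a = sin((1−f)δ)/sin δ ≈ 0.990, b = sin(fδ)/sin δ ≈ 0.560.
p = a·p₁ + b·p₂ ≈ (-0.065, -0.125, 0.990); φ = arcsin(p_z) ≈ 81.92°, λ = atan2(p_y, p_x) ≈ -117.33°.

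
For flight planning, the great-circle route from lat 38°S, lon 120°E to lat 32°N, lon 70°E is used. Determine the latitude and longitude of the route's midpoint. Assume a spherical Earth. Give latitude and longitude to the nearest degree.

≈ lat 3°S, lon 94°E

Convert each endpoint to a unit vector on the sphere (x = cos φ cos λ, y = cos φ sin λ, z = sin φ).
The central angle between the endpoints is δ = arccos(p₁·p₂) ≈ 1.467 rad (84.1°).
Interpolate at f = 1/2 with slerp weights a = sin((1−f)δ)/sin δ ≈ 0.673, b = sin(fδ)/sin δ ≈ 0.673.
p = a·p₁ + b·p₂ ≈ (-0.070, 0.996, -0.058); φ = arcsin(p_z) ≈ -3.31°, λ = atan2(p_y, p_x) ≈ 94.02°.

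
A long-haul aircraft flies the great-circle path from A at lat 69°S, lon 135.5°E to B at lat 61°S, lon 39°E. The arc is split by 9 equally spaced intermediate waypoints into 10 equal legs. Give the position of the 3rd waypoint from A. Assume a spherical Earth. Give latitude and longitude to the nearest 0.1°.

≈ lat 73.3°S, lon 103.1°E

From cos δ = sin φ₁ sin φ₂ + cos φ₁ cos φ₂ cos Δλ, the central angle is δ ≈ 0.649 rad (37.2°).
Interpolate at f = 3/10 with slerp weights a = sin((1−f)δ)/sin δ ≈ 0.726, b = sin(fδ)/sin δ ≈ 0.320.
p = a·p₁ + b·p₂ ≈ (-0.065, 0.280, -0.958); φ = arcsin(p_z) ≈ -73.29°, λ = atan2(p_y, p_x) ≈ 103.06°.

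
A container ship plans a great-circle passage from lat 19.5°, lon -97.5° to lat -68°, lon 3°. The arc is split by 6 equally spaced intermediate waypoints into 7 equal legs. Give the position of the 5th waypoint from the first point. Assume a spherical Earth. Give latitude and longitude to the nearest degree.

≈ lat -53°, lon -57°

The haversine formula gives a central angle δ ≈ 1.954 rad (112.0°) between the endpoints.
Interpolate at f = 5/7 with slerp weights a = sin((1−f)δ)/sin δ ≈ 0.571, b = sin(fδ)/sin δ ≈ 1.062.
p = a·p₁ + b·p₂ ≈ (0.327, -0.513, -0.794); φ = arcsin(p_z) ≈ -52.54°, λ = atan2(p_y, p_x) ≈ -57.49°.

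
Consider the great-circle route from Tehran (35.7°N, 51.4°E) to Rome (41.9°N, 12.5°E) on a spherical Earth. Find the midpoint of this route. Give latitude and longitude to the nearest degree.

Write both endpoints as unit vectors p₁, p₂ with components (cos φ cos λ, cos φ sin λ, sin φ).
The central angle between the endpoints is δ = arccos(p₁·p₂) ≈ 0.535 rad (30.7°).
Interpolate at f = 1/2 with slerp weights a = sin((1−f)δ)/sin δ ≈ 0.518, b = sin(fδ)/sin δ ≈ 0.518.
p = a·p₁ + b·p₂ ≈ (0.639, 0.413, 0.649); φ = arcsin(p_z) ≈ 40.45°, λ = atan2(p_y, p_x) ≈ 32.83°.

≈ 40°N, 33°E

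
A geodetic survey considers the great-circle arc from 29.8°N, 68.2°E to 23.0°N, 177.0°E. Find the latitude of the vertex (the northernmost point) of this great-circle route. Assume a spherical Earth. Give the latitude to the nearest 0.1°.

The great circle lies in the plane with unit normal n̂ = (p₁ × p₂)/|p₁ × p₂|.
Here n̂_z ≈ +0.758; the vertex latitude is φ_max = arccos|n̂_z| ≈ 40.7°.
Check via Clairaut: cos φ_max = |cos φ₁| · sin C = cos(29.8°)·sin(60.8°) ≈ 0.758, again giving ≈ 40.7°.

≈ 40.7°N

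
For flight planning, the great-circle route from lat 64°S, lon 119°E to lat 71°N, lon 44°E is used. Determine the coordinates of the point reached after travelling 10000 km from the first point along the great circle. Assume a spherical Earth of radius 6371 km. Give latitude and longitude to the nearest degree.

≈ lat 22°N, lon 84°E

Convert each endpoint to a unit vector on the sphere (x = cos φ cos λ, y = cos φ sin λ, z = sin φ).
The central angle between the endpoints is δ = arccos(p₁·p₂) ≈ 2.520 rad (144.4°). The total great-circle distance is δ·R ≈ 2.520 × 6371 ≈ 16054 km, so the target fraction is f = 10000/16054 ≈ 0.623.
Interpolate at f ≈ 0.623 with slerp weights a = sin((1−f)δ)/sin δ ≈ 1.397, b = sin(fδ)/sin δ ≈ 1.717.
p = a·p₁ + b·p₂ ≈ (0.105, 0.924, 0.368); φ = arcsin(p_z) ≈ 21.59°, λ = atan2(p_y, p_x) ≈ 83.50°.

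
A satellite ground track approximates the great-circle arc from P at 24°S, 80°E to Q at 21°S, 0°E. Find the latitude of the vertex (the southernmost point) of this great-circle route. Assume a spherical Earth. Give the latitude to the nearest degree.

≈ 29°S

The great circle lies in the plane with unit normal n̂ = (p₁ × p₂)/|p₁ × p₂|.
Here n̂_z ≈ -0.879; the vertex latitude is φ_max = arccos|n̂_z| ≈ 28.5°.
Check via Clairaut: cos φ_max = |cos φ₁| · sin C = cos(24.0°)·sin(105.9°) ≈ 0.879, again giving ≈ 28.5°.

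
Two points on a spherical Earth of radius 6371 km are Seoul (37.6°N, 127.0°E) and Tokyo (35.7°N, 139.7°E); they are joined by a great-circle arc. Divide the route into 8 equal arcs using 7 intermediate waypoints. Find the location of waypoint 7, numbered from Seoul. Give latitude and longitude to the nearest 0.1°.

≈ 36.0°N, 138.1°E

Convert each endpoint to a unit vector on the sphere (x = cos φ cos λ, y = cos φ sin λ, z = sin φ).
The central angle between the endpoints is δ = arccos(p₁·p₂) ≈ 0.181 rad (10.4°).
Interpolate at f = 7/8 with slerp weights a = sin((1−f)δ)/sin δ ≈ 0.126, b = sin(fδ)/sin δ ≈ 0.876.
p = a·p₁ + b·p₂ ≈ (-0.603, 0.540, 0.588); φ = arcsin(p_z) ≈ 36.01°, λ = atan2(p_y, p_x) ≈ 138.15°.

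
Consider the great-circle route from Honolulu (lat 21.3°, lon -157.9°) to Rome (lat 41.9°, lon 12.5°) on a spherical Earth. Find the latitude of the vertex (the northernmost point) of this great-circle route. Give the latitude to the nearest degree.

The great circle lies in the plane with unit normal n̂ = (p₁ × p₂)/|p₁ × p₂|.
Here n̂_z ≈ +0.129; the vertex latitude is φ_max = arccos|n̂_z| ≈ 82.6°.

≈ 83°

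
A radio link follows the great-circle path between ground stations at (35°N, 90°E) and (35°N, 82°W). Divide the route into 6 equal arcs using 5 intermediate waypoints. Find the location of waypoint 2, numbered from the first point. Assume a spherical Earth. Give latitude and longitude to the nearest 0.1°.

Write both endpoints as unit vectors p₁, p₂ with components (cos φ cos λ, cos φ sin λ, sin φ).
The central angle between the endpoints is δ = arccos(p₁·p₂) ≈ 1.913 rad (109.6°).
Interpolate at f = 2/6 with slerp weights a = sin((1−f)δ)/sin δ ≈ 1.016, b = sin(fδ)/sin δ ≈ 0.632.
p = a·p₁ + b·p₂ ≈ (0.072, 0.319, 0.945); φ = arcsin(p_z) ≈ 70.90°, λ = atan2(p_y, p_x) ≈ 77.28°.

≈ (70.9°N, 77.3°E)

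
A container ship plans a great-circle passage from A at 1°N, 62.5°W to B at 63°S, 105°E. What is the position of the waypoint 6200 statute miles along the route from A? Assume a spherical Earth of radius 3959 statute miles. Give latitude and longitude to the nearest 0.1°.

≈ 83.5°S, 16.2°E

Write both endpoints as unit vectors p₁, p₂ with components (cos φ cos λ, cos φ sin λ, sin φ).
The central angle between the endpoints is δ = arccos(p₁·p₂) ≈ 2.047 rad (117.3°). The total great-circle distance is δ·R ≈ 2.047 × 3959 ≈ 8105 mi, so the target fraction is f = 6200/8105 ≈ 0.765.
Interpolate at f ≈ 0.765 with slerp weights a = sin((1−f)δ)/sin δ ≈ 0.521, b = sin(fδ)/sin δ ≈ 1.125.
p = a·p₁ + b·p₂ ≈ (0.108, 0.031, -0.994); φ = arcsin(p_z) ≈ -83.53°, λ = atan2(p_y, p_x) ≈ 16.20°.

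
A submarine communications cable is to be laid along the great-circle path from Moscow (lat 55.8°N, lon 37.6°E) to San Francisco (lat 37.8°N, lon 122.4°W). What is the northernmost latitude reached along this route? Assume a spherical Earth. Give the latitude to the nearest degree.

≈ 81°N

The great circle lies in the plane with unit normal n̂ = (p₁ × p₂)/|p₁ × p₂|.
Here n̂_z ≈ -0.153; the vertex latitude is φ_max = arccos|n̂_z| ≈ 81.2°.
Check via Clairaut: cos φ_max = |cos φ₁| · sin C = cos(55.8°)·sin(15.7°) ≈ 0.153, again giving ≈ 81.2°.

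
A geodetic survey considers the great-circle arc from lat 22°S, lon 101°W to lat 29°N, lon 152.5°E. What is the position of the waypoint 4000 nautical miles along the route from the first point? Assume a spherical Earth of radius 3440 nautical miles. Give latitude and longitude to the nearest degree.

The haversine formula gives a central angle δ ≈ 1.995 rad (114.3°) between the endpoints. The total great-circle distance is δ·R ≈ 1.995 × 3440 ≈ 6864 nmi, so the target fraction is f = 4000/6864 ≈ 0.583.
Interpolate at f ≈ 0.583 with slerp weights a = sin((1−f)δ)/sin δ ≈ 0.812, b = sin(fδ)/sin δ ≈ 1.007.
p = a·p₁ + b·p₂ ≈ (-0.925, -0.332, 0.184); φ = arcsin(p_z) ≈ 10.62°, λ = atan2(p_y, p_x) ≈ -160.26°.

≈ lat 11°N, lon 160°W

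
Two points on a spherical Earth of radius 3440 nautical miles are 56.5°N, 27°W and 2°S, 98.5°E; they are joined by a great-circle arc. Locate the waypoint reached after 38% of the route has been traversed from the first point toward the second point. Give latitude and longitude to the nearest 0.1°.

The haversine formula gives a central angle δ ≈ 1.928 rad (110.5°) between the endpoints.
Interpolate at f = 0.38 with slerp weights a = sin((1−f)δ)/sin δ ≈ 0.993, b = sin(fδ)/sin δ ≈ 0.714.
p = a·p₁ + b·p₂ ≈ (0.383, 0.457, 0.803); φ = arcsin(p_z) ≈ 53.42°, λ = atan2(p_y, p_x) ≈ 50.03°.

≈ 53.4°N, 50.0°E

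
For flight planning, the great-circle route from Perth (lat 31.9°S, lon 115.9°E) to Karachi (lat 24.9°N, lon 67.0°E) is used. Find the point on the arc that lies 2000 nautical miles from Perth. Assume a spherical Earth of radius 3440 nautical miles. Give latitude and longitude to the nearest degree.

≈ lat 7°S, lon 93°E

From cos δ = sin φ₁ sin φ₂ + cos φ₁ cos φ₂ cos Δλ, the central angle is δ ≈ 1.283 rad (73.5°). The total great-circle distance is δ·R ≈ 1.283 × 3440 ≈ 4414 nmi, so the target fraction is f = 2000/4414 ≈ 0.453.
Interpolate at f ≈ 0.453 with slerp weights a = sin((1−f)δ)/sin δ ≈ 0.673, b = sin(fδ)/sin δ ≈ 0.573.
p = a·p₁ + b·p₂ ≈ (-0.047, 0.992, -0.115); φ = arcsin(p_z) ≈ -6.58°, λ = atan2(p_y, p_x) ≈ 92.69°.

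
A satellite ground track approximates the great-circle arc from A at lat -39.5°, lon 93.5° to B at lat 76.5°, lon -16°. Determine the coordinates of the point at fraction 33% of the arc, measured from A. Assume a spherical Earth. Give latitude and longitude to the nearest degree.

Convert each endpoint to a unit vector on the sphere (x = cos φ cos λ, y = cos φ sin λ, z = sin φ).
The central angle between the endpoints is δ = arccos(p₁·p₂) ≈ 2.317 rad (132.7°).
Interpolate at f = 0.33 with slerp weights a = sin((1−f)δ)/sin δ ≈ 1.361, b = sin(fδ)/sin δ ≈ 0.942.
p = a·p₁ + b·p₂ ≈ (0.147, 0.988, 0.050); φ = arcsin(p_z) ≈ 2.89°, λ = atan2(p_y, p_x) ≈ 81.52°.

≈ lat 3°, lon 82°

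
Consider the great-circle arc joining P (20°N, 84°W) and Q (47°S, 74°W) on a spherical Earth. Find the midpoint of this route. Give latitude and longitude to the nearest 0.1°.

The haversine formula gives a central angle δ ≈ 1.180 rad (67.6°) between the endpoints.
Interpolate at f = 1/2 with slerp weights a = sin((1−f)δ)/sin δ ≈ 0.602, b = sin(fδ)/sin δ ≈ 0.602.
p = a·p₁ + b·p₂ ≈ (0.172, -0.957, -0.234); φ = arcsin(p_z) ≈ -13.55°, λ = atan2(p_y, p_x) ≈ -79.80°.

≈ (13.5°S, 79.8°W)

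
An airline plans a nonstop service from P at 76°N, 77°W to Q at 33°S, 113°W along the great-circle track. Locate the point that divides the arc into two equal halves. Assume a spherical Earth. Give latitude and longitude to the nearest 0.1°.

≈ 22.2°N, 105.2°W

Write both endpoints as unit vectors p₁, p₂ with components (cos φ cos λ, cos φ sin λ, sin φ).
The central angle between the endpoints is δ = arccos(p₁·p₂) ≈ 1.944 rad (111.4°).
Interpolate at f = 1/2 with slerp weights a = sin((1−f)δ)/sin δ ≈ 0.887, b = sin(fδ)/sin δ ≈ 0.887.
p = a·p₁ + b·p₂ ≈ (-0.242, -0.894, 0.378); φ = arcsin(p_z) ≈ 22.18°, λ = atan2(p_y, p_x) ≈ -105.17°.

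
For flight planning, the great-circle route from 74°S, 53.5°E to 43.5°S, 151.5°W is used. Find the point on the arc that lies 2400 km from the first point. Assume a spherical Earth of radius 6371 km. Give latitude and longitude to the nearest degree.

Write both endpoints as unit vectors p₁, p₂ with components (cos φ cos λ, cos φ sin λ, sin φ).
The central angle between the endpoints is δ = arccos(p₁·p₂) ≈ 1.070 rad (61.3°). The total great-circle distance is δ·R ≈ 1.070 × 6371 ≈ 6814 km, so the target fraction is f = 2400/6814 ≈ 0.352.
Interpolate at f ≈ 0.352 with slerp weights a = sin((1−f)δ)/sin δ ≈ 0.728, b = sin(fδ)/sin δ ≈ 0.419.
p = a·p₁ + b·p₂ ≈ (-0.148, 0.016, -0.989); φ = arcsin(p_z) ≈ -81.44°, λ = atan2(p_y, p_x) ≈ 173.75°.

≈ 81°S, 174°E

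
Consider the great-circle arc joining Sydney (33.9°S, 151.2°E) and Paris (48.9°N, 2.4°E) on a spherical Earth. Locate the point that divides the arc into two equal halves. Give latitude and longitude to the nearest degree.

≈ 24°N, 99°E

Convert each endpoint to a unit vector on the sphere (x = cos φ cos λ, y = cos φ sin λ, z = sin φ).
The central angle between the endpoints is δ = arccos(p₁·p₂) ≈ 2.662 rad (152.5°).
Interpolate at f = 1/2 with slerp weights a = sin((1−f)δ)/sin δ ≈ 2.104, b = sin(fδ)/sin δ ≈ 2.104.
p = a·p₁ + b·p₂ ≈ (-0.148, 0.899, 0.412); φ = arcsin(p_z) ≈ 24.33°, λ = atan2(p_y, p_x) ≈ 99.37°.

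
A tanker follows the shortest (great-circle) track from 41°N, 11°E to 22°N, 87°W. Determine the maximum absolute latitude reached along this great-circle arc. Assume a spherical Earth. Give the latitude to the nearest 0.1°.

The great circle lies in the plane with unit normal n̂ = (p₁ × p₂)/|p₁ × p₂|.
Here n̂_z ≈ -0.701; the vertex latitude is φ_max = arccos|n̂_z| ≈ 45.5°.
Check via Clairaut: cos φ_max = |cos φ₁| · sin C = cos(41.0°)·sin(68.2°) ≈ 0.701, again giving ≈ 45.5°.

≈ 45.5°N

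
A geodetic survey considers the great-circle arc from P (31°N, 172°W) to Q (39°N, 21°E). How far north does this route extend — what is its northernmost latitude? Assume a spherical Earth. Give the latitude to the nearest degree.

The great circle lies in the plane with unit normal n̂ = (p₁ × p₂)/|p₁ × p₂|.
Here n̂_z ≈ -0.158; the vertex latitude is φ_max = arccos|n̂_z| ≈ 80.9°.
Check via Clairaut: cos φ_max = |cos φ₁| · sin C = cos(31.0°)·sin(10.7°) ≈ 0.158, again giving ≈ 80.9°.

≈ 81°N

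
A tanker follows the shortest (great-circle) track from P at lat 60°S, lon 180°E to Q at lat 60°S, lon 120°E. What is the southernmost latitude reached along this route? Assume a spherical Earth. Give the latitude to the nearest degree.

The great circle lies in the plane with unit normal n̂ = (p₁ × p₂)/|p₁ × p₂|.
Here n̂_z ≈ -0.447; the vertex latitude is φ_max = arccos|n̂_z| ≈ 63.4°.
Check via Clairaut: cos φ_max = |cos φ₁| · sin C = cos(60.0°)·sin(116.6°) ≈ 0.447, again giving ≈ 63.4°.

≈ 63°S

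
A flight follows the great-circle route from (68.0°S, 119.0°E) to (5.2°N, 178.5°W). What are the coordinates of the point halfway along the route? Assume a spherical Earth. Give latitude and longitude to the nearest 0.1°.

≈ (34.5°S, 165.6°E)

From cos δ = sin φ₁ sin φ₂ + cos φ₁ cos φ₂ cos Δλ, the central angle is δ ≈ 1.482 rad (84.9°).
Interpolate at f = 1/2 with slerp weights a = sin((1−f)δ)/sin δ ≈ 0.678, b = sin(fδ)/sin δ ≈ 0.678.
p = a·p₁ + b·p₂ ≈ (-0.798, 0.204, -0.567); φ = arcsin(p_z) ≈ -34.54°, λ = atan2(p_y, p_x) ≈ 165.63°.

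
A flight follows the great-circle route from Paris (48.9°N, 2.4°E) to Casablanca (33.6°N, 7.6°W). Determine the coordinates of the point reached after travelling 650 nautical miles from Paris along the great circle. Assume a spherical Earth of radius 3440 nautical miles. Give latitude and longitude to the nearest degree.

≈ 39°N, 4°W

The haversine formula gives a central angle δ ≈ 0.297 rad (17.0°) between the endpoints. The total great-circle distance is δ·R ≈ 0.297 × 3440 ≈ 1021 nmi, so the target fraction is f = 650/1021 ≈ 0.636.
Interpolate at f ≈ 0.636 with slerp weights a = sin((1−f)δ)/sin δ ≈ 0.368, b = sin(fδ)/sin δ ≈ 0.642.
p = a·p₁ + b·p₂ ≈ (0.772, -0.061, 0.633); φ = arcsin(p_z) ≈ 39.26°, λ = atan2(p_y, p_x) ≈ -4.49°.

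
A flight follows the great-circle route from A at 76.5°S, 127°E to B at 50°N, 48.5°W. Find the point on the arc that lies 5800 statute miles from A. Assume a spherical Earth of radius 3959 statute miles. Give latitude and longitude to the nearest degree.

The haversine formula gives a central angle δ ≈ 2.678 rad (153.4°) between the endpoints. The total great-circle distance is δ·R ≈ 2.678 × 3959 ≈ 10602 mi, so the target fraction is f = 5800/10602 ≈ 0.547.
Interpolate at f ≈ 0.547 with slerp weights a = sin((1−f)δ)/sin δ ≈ 2.095, b = sin(fδ)/sin δ ≈ 2.224.
p = a·p₁ + b·p₂ ≈ (0.653, -0.680, -0.333); φ = arcsin(p_z) ≈ -19.47°, λ = atan2(p_y, p_x) ≈ -46.17°.

≈ 19°S, 46°W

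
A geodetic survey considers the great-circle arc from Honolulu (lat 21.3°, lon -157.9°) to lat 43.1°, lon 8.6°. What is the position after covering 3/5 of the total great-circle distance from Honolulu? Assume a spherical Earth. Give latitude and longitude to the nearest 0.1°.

From cos δ = sin φ₁ sin φ₂ + cos φ₁ cos φ₂ cos Δλ, the central angle is δ ≈ 1.997 rad (114.4°).
Interpolate at f = 3/5 with slerp weights a = sin((1−f)δ)/sin δ ≈ 0.787, b = sin(fδ)/sin δ ≈ 1.023.
p = a·p₁ + b·p₂ ≈ (0.059, -0.164, 0.985); φ = arcsin(p_z) ≈ 79.95°, λ = atan2(p_y, p_x) ≈ -70.17°.

≈ lat 80.0°, lon -70.2°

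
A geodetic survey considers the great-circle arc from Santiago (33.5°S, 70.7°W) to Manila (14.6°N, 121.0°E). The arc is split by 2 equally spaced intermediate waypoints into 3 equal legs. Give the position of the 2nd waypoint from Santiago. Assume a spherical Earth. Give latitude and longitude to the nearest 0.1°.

From cos δ = sin φ₁ sin φ₂ + cos φ₁ cos φ₂ cos Δλ, the central angle is δ ≈ 2.763 rad (158.3°).
Interpolate at f = 2/3 with slerp weights a = sin((1−f)δ)/sin δ ≈ 2.156, b = sin(fδ)/sin δ ≈ 2.609.
p = a·p₁ + b·p₂ ≈ (-0.706, 0.467, -0.533); φ = arcsin(p_z) ≈ -32.18°, λ = atan2(p_y, p_x) ≈ 146.52°.

≈ 32.2°S, 146.5°E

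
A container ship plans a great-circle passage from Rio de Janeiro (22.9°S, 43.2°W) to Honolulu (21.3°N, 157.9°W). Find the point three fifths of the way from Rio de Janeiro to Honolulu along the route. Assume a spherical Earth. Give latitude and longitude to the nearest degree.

From cos δ = sin φ₁ sin φ₂ + cos φ₁ cos φ₂ cos Δλ, the central angle is δ ≈ 2.094 rad (120.0°).
Interpolate at f = 3/5 with slerp weights a = sin((1−f)δ)/sin δ ≈ 0.858, b = sin(fδ)/sin δ ≈ 1.098.
p = a·p₁ + b·p₂ ≈ (-0.372, -0.926, 0.065); φ = arcsin(p_z) ≈ 3.73°, λ = atan2(p_y, p_x) ≈ -111.87°.

≈ 4°N, 112°W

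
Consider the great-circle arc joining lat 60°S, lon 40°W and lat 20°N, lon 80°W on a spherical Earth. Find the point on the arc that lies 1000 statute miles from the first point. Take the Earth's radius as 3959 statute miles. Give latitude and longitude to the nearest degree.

Write both endpoints as unit vectors p₁, p₂ with components (cos φ cos λ, cos φ sin λ, sin φ).
The central angle between the endpoints is δ = arccos(p₁·p₂) ≈ 1.507 rad (86.3°). The total great-circle distance is δ·R ≈ 1.507 × 3959 ≈ 5966 mi, so the target fraction is f = 1000/5966 ≈ 0.168.
Interpolate at f ≈ 0.168 with slerp weights a = sin((1−f)δ)/sin δ ≈ 0.952, b = sin(fδ)/sin δ ≈ 0.250.
p = a·p₁ + b·p₂ ≈ (0.406, -0.538, -0.739); φ = arcsin(p_z) ≈ -47.65°, λ = atan2(p_y, p_x) ≈ -52.98°.

≈ lat 48°S, lon 53°W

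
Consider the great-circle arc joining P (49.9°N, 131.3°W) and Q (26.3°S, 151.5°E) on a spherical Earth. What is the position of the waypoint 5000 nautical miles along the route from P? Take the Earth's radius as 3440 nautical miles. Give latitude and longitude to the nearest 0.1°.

≈ (11.3°S, 163.8°E)

Convert each endpoint to a unit vector on the sphere (x = cos φ cos λ, y = cos φ sin λ, z = sin φ).
The central angle between the endpoints is δ = arccos(p₁·p₂) ≈ 1.783 rad (102.2°). The total great-circle distance is δ·R ≈ 1.783 × 3440 ≈ 6135 nmi, so the target fraction is f = 5000/6135 ≈ 0.815.
Interpolate at f ≈ 0.815 with slerp weights a = sin((1−f)δ)/sin δ ≈ 0.331, b = sin(fδ)/sin δ ≈ 1.016.
p = a·p₁ + b·p₂ ≈ (-0.941, 0.274, -0.197); φ = arcsin(p_z) ≈ -11.34°, λ = atan2(p_y, p_x) ≈ 163.76°.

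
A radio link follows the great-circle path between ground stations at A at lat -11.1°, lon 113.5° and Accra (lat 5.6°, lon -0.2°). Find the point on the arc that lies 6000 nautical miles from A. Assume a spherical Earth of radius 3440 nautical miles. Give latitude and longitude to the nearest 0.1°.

≈ lat 3.0°, lon 14.0°

Convert each endpoint to a unit vector on the sphere (x = cos φ cos λ, y = cos φ sin λ, z = sin φ).
The central angle between the endpoints is δ = arccos(p₁·p₂) ≈ 1.995 rad (114.3°). The total great-circle distance is δ·R ≈ 1.995 × 3440 ≈ 6862 nmi, so the target fraction is f = 6000/6862 ≈ 0.874.
Interpolate at f ≈ 0.874 with slerp weights a = sin((1−f)δ)/sin δ ≈ 0.272, b = sin(fδ)/sin δ ≈ 1.081.
p = a·p₁ + b·p₂ ≈ (0.969, 0.241, 0.053); φ = arcsin(p_z) ≈ 3.04°, λ = atan2(p_y, p_x) ≈ 13.97°.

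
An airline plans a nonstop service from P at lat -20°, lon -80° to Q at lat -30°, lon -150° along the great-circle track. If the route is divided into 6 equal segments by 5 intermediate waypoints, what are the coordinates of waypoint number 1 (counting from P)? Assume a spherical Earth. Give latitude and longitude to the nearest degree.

Write both endpoints as unit vectors p₁, p₂ with components (cos φ cos λ, cos φ sin λ, sin φ).
The central angle between the endpoints is δ = arccos(p₁·p₂) ≈ 1.105 rad (63.3°).
Interpolate at f = 1/6 with slerp weights a = sin((1−f)δ)/sin δ ≈ 0.891, b = sin(fδ)/sin δ ≈ 0.205.
p = a·p₁ + b·p₂ ≈ (-0.008, -0.913, -0.407); φ = arcsin(p_z) ≈ -24.03°, λ = atan2(p_y, p_x) ≈ -90.52°.

≈ lat -24°, lon -91°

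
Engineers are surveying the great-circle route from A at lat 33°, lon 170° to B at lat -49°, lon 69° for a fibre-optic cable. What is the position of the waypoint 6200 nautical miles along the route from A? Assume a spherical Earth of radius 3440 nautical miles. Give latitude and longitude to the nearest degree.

From cos δ = sin φ₁ sin φ₂ + cos φ₁ cos φ₂ cos Δλ, the central angle is δ ≈ 2.113 rad (121.1°). The total great-circle distance is δ·R ≈ 2.113 × 3440 ≈ 7269 nmi, so the target fraction is f = 6200/7269 ≈ 0.853.
Interpolate at f ≈ 0.853 with slerp weights a = sin((1−f)δ)/sin δ ≈ 0.357, b = sin(fδ)/sin δ ≈ 1.136.
p = a·p₁ + b·p₂ ≈ (-0.028, 0.748, -0.663); φ = arcsin(p_z) ≈ -41.54°, λ = atan2(p_y, p_x) ≈ 92.11°.

≈ lat -42°, lon 92°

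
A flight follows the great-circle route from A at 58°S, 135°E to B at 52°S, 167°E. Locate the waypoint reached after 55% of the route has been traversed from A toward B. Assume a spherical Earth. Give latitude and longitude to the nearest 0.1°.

From cos δ = sin φ₁ sin φ₂ + cos φ₁ cos φ₂ cos Δλ, the central angle is δ ≈ 0.333 rad (19.1°).
Interpolate at f = 0.55 with slerp weights a = sin((1−f)δ)/sin δ ≈ 0.457, b = sin(fδ)/sin δ ≈ 0.557.
p = a·p₁ + b·p₂ ≈ (-0.505, 0.248, -0.826); φ = arcsin(p_z) ≈ -55.73°, λ = atan2(p_y, p_x) ≈ 153.83°.

≈ 55.7°S, 153.8°E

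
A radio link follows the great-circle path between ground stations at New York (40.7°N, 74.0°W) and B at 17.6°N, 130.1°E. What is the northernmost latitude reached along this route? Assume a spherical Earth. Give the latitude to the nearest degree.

The great circle lies in the plane with unit normal n̂ = (p₁ × p₂)/|p₁ × p₂|.
Here n̂_z ≈ -0.333; the vertex latitude is φ_max = arccos|n̂_z| ≈ 70.6°.

≈ 71°N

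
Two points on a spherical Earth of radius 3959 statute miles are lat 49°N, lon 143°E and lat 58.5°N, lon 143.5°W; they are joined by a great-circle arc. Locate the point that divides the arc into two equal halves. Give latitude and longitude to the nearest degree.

Convert each endpoint to a unit vector on the sphere (x = cos φ cos λ, y = cos φ sin λ, z = sin φ).
The central angle between the endpoints is δ = arccos(p₁·p₂) ≈ 0.736 rad (42.2°).
Interpolate at f = 1/2 with slerp weights a = sin((1−f)δ)/sin δ ≈ 0.536, b = sin(fδ)/sin δ ≈ 0.536.
p = a·p₁ + b·p₂ ≈ (-0.506, 0.045, 0.861); φ = arcsin(p_z) ≈ 59.48°, λ = atan2(p_y, p_x) ≈ 174.91°.

≈ lat 59°N, lon 175°E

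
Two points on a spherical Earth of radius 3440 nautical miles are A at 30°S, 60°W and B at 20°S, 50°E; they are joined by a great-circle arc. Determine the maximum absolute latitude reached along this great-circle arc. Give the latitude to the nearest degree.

The great circle lies in the plane with unit normal n̂ = (p₁ × p₂)/|p₁ × p₂|.
Here n̂_z ≈ +0.769; the vertex latitude is φ_max = arccos|n̂_z| ≈ 39.7°.
Check via Clairaut: cos φ_max = |cos φ₁| · sin C = cos(30.0°)·sin(117.4°) ≈ 0.769, again giving ≈ 39.7°.

≈ 40°S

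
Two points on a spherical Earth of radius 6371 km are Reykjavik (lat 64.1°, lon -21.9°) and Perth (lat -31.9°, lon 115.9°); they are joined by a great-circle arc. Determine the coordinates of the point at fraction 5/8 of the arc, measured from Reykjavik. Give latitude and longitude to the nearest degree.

≈ lat 16°, lon 95°

Write both endpoints as unit vectors p₁, p₂ with components (cos φ cos λ, cos φ sin λ, sin φ).
The central angle between the endpoints is δ = arccos(p₁·p₂) ≈ 2.419 rad (138.6°).
Interpolate at f = 5/8 with slerp weights a = sin((1−f)δ)/sin δ ≈ 1.191, b = sin(fδ)/sin δ ≈ 1.509.
p = a·p₁ + b·p₂ ≈ (-0.077, 0.959, 0.274); φ = arcsin(p_z) ≈ 15.89°, λ = atan2(p_y, p_x) ≈ 94.59°.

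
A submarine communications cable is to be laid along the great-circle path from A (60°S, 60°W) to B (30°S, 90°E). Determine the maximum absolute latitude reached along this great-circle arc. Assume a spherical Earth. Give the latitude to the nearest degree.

The great circle lies in the plane with unit normal n̂ = (p₁ × p₂)/|p₁ × p₂|.
Here n̂_z ≈ +0.217; the vertex latitude is φ_max = arccos|n̂_z| ≈ 77.5°.
Check via Clairaut: cos φ_max = |cos φ₁| · sin C = cos(60.0°)·sin(154.3°) ≈ 0.217, again giving ≈ 77.5°.

≈ 77°S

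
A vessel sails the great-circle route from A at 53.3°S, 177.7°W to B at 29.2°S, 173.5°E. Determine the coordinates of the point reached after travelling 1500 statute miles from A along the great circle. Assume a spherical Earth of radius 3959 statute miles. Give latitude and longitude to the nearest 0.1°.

Write both endpoints as unit vectors p₁, p₂ with components (cos φ cos λ, cos φ sin λ, sin φ).
The central angle between the endpoints is δ = arccos(p₁·p₂) ≈ 0.435 rad (24.9°). The total great-circle distance is δ·R ≈ 0.435 × 3959 ≈ 1724 mi, so the target fraction is f = 1500/1724 ≈ 0.870.
Interpolate at f ≈ 0.870 with slerp weights a = sin((1−f)δ)/sin δ ≈ 0.134, b = sin(fδ)/sin δ ≈ 0.877.
p = a·p₁ + b·p₂ ≈ (-0.841, 0.083, -0.535); φ = arcsin(p_z) ≈ -32.36°, λ = atan2(p_y, p_x) ≈ 174.33°.

≈ 32.4°S, 174.3°E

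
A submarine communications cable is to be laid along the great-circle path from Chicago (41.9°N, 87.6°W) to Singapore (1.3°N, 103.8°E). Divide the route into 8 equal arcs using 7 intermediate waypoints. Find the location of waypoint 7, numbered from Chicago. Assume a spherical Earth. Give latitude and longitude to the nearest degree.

Write both endpoints as unit vectors p₁, p₂ with components (cos φ cos λ, cos φ sin λ, sin φ).
The central angle between the endpoints is δ = arccos(p₁·p₂) ≈ 2.366 rad (135.6°).
Interpolate at f = 7/8 with slerp weights a = sin((1−f)δ)/sin δ ≈ 0.417, b = sin(fδ)/sin δ ≈ 1.254.
p = a·p₁ + b·p₂ ≈ (-0.286, 0.908, 0.307); φ = arcsin(p_z) ≈ 17.86°, λ = atan2(p_y, p_x) ≈ 107.49°.

≈ 18°N, 107°E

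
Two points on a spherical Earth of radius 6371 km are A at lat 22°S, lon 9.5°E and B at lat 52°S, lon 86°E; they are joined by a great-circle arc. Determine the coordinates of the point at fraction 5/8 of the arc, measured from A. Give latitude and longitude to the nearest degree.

≈ lat 47°S, lon 49°E

From cos δ = sin φ₁ sin φ₂ + cos φ₁ cos φ₂ cos Δλ, the central angle is δ ≈ 1.128 rad (64.6°).
Interpolate at f = 5/8 with slerp weights a = sin((1−f)δ)/sin δ ≈ 0.454, b = sin(fδ)/sin δ ≈ 0.717.
p = a·p₁ + b·p₂ ≈ (0.446, 0.510, -0.735); φ = arcsin(p_z) ≈ -47.34°, λ = atan2(p_y, p_x) ≈ 48.81°.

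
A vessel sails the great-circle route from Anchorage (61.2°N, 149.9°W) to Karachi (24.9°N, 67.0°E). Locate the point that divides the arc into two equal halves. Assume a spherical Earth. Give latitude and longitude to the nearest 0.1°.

≈ 65.3°N, 96.0°E

Write both endpoints as unit vectors p₁, p₂ with components (cos φ cos λ, cos φ sin λ, sin φ).
The central angle between the endpoints is δ = arccos(p₁·p₂) ≈ 1.551 rad (88.9°).
Interpolate at f = 1/2 with slerp weights a = sin((1−f)δ)/sin δ ≈ 0.700, b = sin(fδ)/sin δ ≈ 0.700.
p = a·p₁ + b·p₂ ≈ (-0.044, 0.416, 0.909); φ = arcsin(p_z) ≈ 65.30°, λ = atan2(p_y, p_x) ≈ 96.00°.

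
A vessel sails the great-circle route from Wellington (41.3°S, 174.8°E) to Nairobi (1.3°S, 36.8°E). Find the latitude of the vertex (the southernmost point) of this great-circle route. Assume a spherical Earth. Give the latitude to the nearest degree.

≈ 53°S

The great circle lies in the plane with unit normal n̂ = (p₁ × p₂)/|p₁ × p₂|.
Here n̂_z ≈ -0.599; the vertex latitude is φ_max = arccos|n̂_z| ≈ 53.2°.
Check via Clairaut: cos φ_max = |cos φ₁| · sin C = cos(41.3°)·sin(127.2°) ≈ 0.599, again giving ≈ 53.2°.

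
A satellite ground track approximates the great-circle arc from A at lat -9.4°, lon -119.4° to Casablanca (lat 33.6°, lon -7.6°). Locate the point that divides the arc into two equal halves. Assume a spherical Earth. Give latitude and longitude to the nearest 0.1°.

≈ lat 20.8°, lon -70.6°

Convert each endpoint to a unit vector on the sphere (x = cos φ cos λ, y = cos φ sin λ, z = sin φ).
The central angle between the endpoints is δ = arccos(p₁·p₂) ≈ 1.977 rad (113.3°).
Interpolate at f = 1/2 with slerp weights a = sin((1−f)δ)/sin δ ≈ 0.910, b = sin(fδ)/sin δ ≈ 0.910.
p = a·p₁ + b·p₂ ≈ (0.310, -0.882, 0.355); φ = arcsin(p_z) ≈ 20.78°, λ = atan2(p_y, p_x) ≈ -70.61°.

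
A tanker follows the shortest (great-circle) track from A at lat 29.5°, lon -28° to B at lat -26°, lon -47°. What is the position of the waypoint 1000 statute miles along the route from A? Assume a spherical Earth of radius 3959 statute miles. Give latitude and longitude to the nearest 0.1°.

Convert each endpoint to a unit vector on the sphere (x = cos φ cos λ, y = cos φ sin λ, z = sin φ).
The central angle between the endpoints is δ = arccos(p₁·p₂) ≈ 1.020 rad (58.4°). The total great-circle distance is δ·R ≈ 1.020 × 3959 ≈ 4036 mi, so the target fraction is f = 1000/4036 ≈ 0.248.
Interpolate at f ≈ 0.248 with slerp weights a = sin((1−f)δ)/sin δ ≈ 0.815, b = sin(fδ)/sin δ ≈ 0.293.
p = a·p₁ + b·p₂ ≈ (0.806, -0.526, 0.273); φ = arcsin(p_z) ≈ 15.81°, λ = atan2(p_y, p_x) ≈ -33.12°.

≈ lat 15.8°, lon -33.1°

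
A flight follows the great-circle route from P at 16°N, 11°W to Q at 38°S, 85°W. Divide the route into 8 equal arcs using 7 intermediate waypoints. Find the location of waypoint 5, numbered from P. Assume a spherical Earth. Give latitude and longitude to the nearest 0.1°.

Write both endpoints as unit vectors p₁, p₂ with components (cos φ cos λ, cos φ sin λ, sin φ).
The central angle between the endpoints is δ = arccos(p₁·p₂) ≈ 1.532 rad (87.8°).
Interpolate at f = 5/8 with slerp weights a = sin((1−f)δ)/sin δ ≈ 0.544, b = sin(fδ)/sin δ ≈ 0.818.
p = a·p₁ + b·p₂ ≈ (0.569, -0.742, -0.354); φ = arcsin(p_z) ≈ -20.73°, λ = atan2(p_y, p_x) ≈ -52.51°.

≈ 20.7°S, 52.5°W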